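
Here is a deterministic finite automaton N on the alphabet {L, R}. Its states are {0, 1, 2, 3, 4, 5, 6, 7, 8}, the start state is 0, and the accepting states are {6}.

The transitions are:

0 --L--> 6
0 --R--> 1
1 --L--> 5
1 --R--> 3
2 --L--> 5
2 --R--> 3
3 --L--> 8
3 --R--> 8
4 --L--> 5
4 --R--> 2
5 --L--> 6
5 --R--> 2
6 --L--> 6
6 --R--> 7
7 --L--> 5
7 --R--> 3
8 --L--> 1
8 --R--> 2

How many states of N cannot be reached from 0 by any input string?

1

Starting at 0 and following transitions, the reachable set is {0, 1, 2, 3, 5, 6, 7, 8}. That leaves 4 unreachable — 1 in total.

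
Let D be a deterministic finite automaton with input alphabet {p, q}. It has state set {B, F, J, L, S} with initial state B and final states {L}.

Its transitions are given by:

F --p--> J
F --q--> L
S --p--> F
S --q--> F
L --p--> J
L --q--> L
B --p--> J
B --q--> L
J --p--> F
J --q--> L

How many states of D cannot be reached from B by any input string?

1

BFS from B reaches {B, F, J, L}; the 1 state(s) S are never visited.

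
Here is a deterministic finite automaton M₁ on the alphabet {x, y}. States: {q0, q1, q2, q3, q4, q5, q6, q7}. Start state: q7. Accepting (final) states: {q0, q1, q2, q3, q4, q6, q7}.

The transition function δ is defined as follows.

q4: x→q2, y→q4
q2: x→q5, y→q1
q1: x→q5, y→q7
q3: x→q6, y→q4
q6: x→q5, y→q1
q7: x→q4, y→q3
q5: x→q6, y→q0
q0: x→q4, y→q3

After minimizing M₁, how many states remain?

Every state is reachable, so we keep all 8.
Initial partition by acceptance: {q0,q1,q2,q3,q4,q6,q7} | {q5}.
Split {q0,q1,q2,q3,q4,q6,q7} by δ(·,x) → {q0,q3,q4,q7} and {q1,q2,q6}.
On input x, block {q0,q3,q4,q7} splits into {q0,q7} and {q3,q4}.
Refine {q1,q2,q6} on symbol y: members go to different blocks, giving {q2,q6} and {q1}.
No further refinement is possible. Final partition (5 blocks): {q0,q7} | {q5} | {q2,q6} | {q3,q4} | {q1}.

5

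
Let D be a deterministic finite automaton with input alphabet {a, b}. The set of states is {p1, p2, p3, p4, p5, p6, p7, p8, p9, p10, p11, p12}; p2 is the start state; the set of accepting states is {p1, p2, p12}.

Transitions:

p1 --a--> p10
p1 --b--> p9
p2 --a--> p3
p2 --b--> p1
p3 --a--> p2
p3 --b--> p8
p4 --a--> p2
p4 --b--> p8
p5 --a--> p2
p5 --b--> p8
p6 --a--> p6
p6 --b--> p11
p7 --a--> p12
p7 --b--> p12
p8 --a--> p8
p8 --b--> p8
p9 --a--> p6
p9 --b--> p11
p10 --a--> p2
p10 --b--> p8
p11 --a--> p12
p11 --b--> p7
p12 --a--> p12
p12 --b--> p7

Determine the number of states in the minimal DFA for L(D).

8

Reachable states from the start: {p1,p2,p3,p6,p7,p8,p9,p10,p11,p12}. Unreachable: {p4,p5} — drop them.
P0 = {p1,p2,p12} | {p3,p6,p7,p8,p9,p10,p11}.
On input a, block {p1,p2,p12} splits into {p1,p2} and {p12}.
On input b, block {p1,p2} splits into {p1} and {p2}.
Refine {p3,p6,p7,p8,p9,p10,p11} on symbol a: members go to different blocks, giving {p6,p8,p9} and {p3,p10} and {p7,p11}.
Refine {p6,p8,p9} on symbol b: members go to different blocks, giving {p6,p9} and {p8}.
Split {p7,p11} by δ(·,b) → {p7} and {p11}.
No further refinement is possible. Final partition (8 blocks): {p1} | {p6,p9} | {p12} | {p2} | {p3,p10} | {p7} | {p8} | {p11}.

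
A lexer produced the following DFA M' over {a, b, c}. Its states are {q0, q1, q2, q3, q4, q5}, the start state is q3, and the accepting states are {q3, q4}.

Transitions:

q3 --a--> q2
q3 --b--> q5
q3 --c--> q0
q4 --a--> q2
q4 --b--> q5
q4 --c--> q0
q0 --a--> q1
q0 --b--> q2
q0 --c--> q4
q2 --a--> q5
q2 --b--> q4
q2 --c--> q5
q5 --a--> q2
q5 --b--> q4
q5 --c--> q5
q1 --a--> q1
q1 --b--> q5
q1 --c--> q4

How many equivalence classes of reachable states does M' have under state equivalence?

Every state is reachable, so we keep all 6.
P0 = {q3,q4} | {q0,q1,q2,q5}.
Split {q0,q1,q2,q5} by δ(·,b) → {q0,q1} and {q2,q5}.
The partition is now stable with 3 blocks: {q3,q4} | {q0,q1} | {q2,q5}.

3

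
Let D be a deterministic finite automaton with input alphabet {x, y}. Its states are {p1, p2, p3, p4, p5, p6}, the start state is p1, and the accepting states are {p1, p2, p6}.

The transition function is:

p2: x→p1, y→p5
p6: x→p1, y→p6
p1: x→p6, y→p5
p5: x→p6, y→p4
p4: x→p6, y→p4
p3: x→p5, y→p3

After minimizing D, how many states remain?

Reachable states from the start: {p1,p4,p5,p6}. Unreachable: {p2,p3} — drop them.
P0 = {p1,p6} | {p4,p5}.
On input y, block {p1,p6} splits into {p1} and {p6}.
No further refinement is possible. Final partition (3 blocks): {p1} | {p4,p5} | {p6}.

3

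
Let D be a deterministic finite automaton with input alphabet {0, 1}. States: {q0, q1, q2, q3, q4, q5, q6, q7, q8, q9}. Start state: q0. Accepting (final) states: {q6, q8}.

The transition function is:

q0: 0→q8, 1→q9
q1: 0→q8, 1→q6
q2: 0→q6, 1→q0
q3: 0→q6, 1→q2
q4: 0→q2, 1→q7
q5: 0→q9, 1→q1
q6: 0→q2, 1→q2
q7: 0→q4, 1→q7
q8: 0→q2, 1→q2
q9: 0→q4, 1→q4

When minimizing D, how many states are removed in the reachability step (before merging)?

3

Starting at q0 and following transitions, the reachable set is {q0, q2, q4, q6, q7, q8, q9}. That leaves q1, q3, q5 unreachable — 3 in total.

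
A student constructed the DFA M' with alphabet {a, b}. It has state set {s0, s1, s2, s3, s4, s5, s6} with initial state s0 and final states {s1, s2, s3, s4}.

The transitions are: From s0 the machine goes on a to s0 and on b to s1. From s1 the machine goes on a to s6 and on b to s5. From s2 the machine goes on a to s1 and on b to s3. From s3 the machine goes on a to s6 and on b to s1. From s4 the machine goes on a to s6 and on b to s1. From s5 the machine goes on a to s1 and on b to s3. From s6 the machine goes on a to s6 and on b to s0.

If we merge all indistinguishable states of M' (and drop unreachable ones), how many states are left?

5

States {s2,s4} cannot be reached from the start state, so discard them.
Initial partition by acceptance: {s1,s3} | {s0,s5,s6}.
Refine {s1,s3} on symbol b: members go to different blocks, giving {s1} and {s3}.
Refine {s0,s5,s6} on symbol a: members go to different blocks, giving {s0,s6} and {s5}.
Refine {s0,s6} on symbol b: members go to different blocks, giving {s0} and {s6}.
No further refinement is possible. Final partition (5 blocks): {s1} | {s0} | {s3} | {s5} | {s6}.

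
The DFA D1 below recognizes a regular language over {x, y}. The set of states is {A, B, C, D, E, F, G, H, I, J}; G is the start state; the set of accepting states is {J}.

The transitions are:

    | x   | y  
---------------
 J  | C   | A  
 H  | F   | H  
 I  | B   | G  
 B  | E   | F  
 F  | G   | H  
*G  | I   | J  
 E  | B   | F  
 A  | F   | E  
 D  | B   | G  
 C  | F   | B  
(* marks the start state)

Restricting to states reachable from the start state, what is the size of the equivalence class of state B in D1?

First remove the unreachable states {D}; 9 states remain.
Initial partition by acceptance: {J} | {A,B,C,E,F,G,H,I}.
Refine {A,B,C,E,F,G,H,I} on symbol y: members go to different blocks, giving {A,B,C,E,F,H,I} and {G}.
Split {A,B,C,E,F,H,I} by δ(·,x) → {A,B,C,E,H,I} and {F}.
On input x, block {A,B,C,E,H,I} splits into {A,C,H} and {B,E,I}.
Refine {A,C,H} on symbol y: members go to different blocks, giving {A,C} and {H}.
Refine {B,E,I} on symbol y: members go to different blocks, giving {B,E} and {I}.
The partition is now stable with 7 blocks: {J} | {A,C} | {G} | {F} | {B,E} | {H} | {I}.
The equivalence class containing B is {B,E}, of size 2.

2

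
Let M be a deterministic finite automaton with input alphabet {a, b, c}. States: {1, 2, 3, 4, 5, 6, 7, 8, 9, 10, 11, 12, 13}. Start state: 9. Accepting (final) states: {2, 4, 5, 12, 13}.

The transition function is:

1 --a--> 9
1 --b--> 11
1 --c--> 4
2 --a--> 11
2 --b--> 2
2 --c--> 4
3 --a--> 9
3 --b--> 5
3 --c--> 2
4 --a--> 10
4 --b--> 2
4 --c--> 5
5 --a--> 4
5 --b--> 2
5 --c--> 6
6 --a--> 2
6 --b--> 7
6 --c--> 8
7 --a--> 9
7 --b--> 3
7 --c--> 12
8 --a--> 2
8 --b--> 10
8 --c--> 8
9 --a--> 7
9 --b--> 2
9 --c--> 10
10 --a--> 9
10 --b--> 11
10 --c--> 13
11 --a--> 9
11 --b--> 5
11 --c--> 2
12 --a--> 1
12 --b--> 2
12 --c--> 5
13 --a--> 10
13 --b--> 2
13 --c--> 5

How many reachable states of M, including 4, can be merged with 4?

3

All states are reachable from the start state.
Start with accepting vs non-accepting: {2,4,5,12,13} | {1,3,6,7,8,9,10,11}.
Refine {2,4,5,12,13} on symbol a: members go to different blocks, giving {2,4,12,13} and {5}.
On input c, block {2,4,12,13} splits into {4,12,13} and {2}.
On input a, block {1,3,6,7,8,9,10,11} splits into {1,3,7,9,10,11} and {6,8}.
Refine {1,3,7,9,10,11} on symbol b: members go to different blocks, giving {1,7,10} and {3,11} and {9}.
No further refinement is possible. Final partition (7 blocks): {4,12,13} | {1,7,10} | {5} | {2} | {6,8} | {3,11} | {9}.
The equivalence class containing 4 is {4,12,13}, of size 3.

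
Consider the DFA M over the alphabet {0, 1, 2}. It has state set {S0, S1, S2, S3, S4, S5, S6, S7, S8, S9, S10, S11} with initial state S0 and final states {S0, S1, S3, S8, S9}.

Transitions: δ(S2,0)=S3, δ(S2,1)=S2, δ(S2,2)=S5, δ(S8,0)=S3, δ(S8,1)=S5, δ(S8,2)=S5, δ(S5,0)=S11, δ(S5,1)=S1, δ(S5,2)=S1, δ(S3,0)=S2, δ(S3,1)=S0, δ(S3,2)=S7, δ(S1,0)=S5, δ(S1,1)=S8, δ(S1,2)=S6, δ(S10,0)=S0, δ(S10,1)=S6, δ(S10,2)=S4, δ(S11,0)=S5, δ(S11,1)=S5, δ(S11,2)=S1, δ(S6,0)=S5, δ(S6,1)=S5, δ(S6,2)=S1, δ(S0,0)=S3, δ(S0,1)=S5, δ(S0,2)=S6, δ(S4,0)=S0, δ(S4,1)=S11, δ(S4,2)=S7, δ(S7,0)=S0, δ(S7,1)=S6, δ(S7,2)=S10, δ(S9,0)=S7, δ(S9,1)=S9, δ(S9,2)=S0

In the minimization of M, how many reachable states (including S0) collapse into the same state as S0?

1

States {S9} cannot be reached from the start state, so discard them.
P0 = {S0,S1,S3,S8} | {S2,S4,S5,S6,S7,S10,S11}.
On input 0, block {S0,S1,S3,S8} splits into {S0,S8} and {S1,S3}.
Refine {S2,S4,S5,S6,S7,S10,S11} on symbol 0: members go to different blocks, giving {S4,S7,S10} and {S5,S6,S11} and {S2}.
Refine {S1,S3} on symbol 0: members go to different blocks, giving {S1} and {S3}.
Split {S5,S6,S11} by δ(·,1) → {S6,S11} and {S5}.
Split {S0,S8} by δ(·,2) → {S0} and {S8}.
Stable partition: {S0} | {S4,S7,S10} | {S1} | {S6,S11} | {S2} | {S3} | {S5} | {S8} — 8 equivalence classes.
The equivalence class containing S0 is {S0}, of size 1.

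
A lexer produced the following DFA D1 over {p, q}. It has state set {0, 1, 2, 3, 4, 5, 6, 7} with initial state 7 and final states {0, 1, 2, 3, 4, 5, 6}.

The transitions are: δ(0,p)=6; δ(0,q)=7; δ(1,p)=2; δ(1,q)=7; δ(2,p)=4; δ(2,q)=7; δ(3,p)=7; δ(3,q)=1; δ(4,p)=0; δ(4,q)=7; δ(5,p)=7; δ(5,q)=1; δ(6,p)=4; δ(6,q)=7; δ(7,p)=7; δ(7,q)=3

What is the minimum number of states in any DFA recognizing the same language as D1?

States {5} cannot be reached from the start state, so discard them.
Start with accepting vs non-accepting: {0,1,2,3,4,6} | {7}.
Refine {0,1,2,3,4,6} on symbol p: members go to different blocks, giving {0,1,2,4,6} and {3}.
The partition is now stable with 3 blocks: {0,1,2,4,6} | {7} | {3}.

3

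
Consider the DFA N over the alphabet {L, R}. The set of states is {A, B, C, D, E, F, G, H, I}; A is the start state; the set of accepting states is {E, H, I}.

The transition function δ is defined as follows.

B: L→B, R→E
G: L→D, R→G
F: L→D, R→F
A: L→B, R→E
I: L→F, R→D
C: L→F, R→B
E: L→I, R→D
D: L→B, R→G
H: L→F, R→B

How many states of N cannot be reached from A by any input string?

2

BFS from A reaches {A, B, D, E, F, G, I}; the 2 state(s) C, H are never visited.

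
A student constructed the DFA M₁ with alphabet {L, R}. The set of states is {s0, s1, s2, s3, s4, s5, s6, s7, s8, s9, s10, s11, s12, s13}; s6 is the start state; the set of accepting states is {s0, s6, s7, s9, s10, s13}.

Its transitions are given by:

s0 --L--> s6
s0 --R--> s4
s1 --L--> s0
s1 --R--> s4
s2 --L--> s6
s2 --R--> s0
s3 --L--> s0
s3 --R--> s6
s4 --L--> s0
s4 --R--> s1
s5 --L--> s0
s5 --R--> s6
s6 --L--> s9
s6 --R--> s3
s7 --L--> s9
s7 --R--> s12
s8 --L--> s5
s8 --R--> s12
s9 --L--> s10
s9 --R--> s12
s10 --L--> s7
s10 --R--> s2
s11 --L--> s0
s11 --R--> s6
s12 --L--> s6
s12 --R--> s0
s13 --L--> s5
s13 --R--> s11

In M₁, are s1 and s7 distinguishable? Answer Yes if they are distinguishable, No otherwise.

Yes

States {s5,s8,s11,s13} cannot be reached from the start state, so discard them.
Start with accepting vs non-accepting: {s0,s6,s7,s9,s10} | {s1,s2,s3,s4,s12}.
Split {s1,s2,s3,s4,s12} by δ(·,R) → {s2,s3,s12} and {s1,s4}.
Split {s0,s6,s7,s9,s10} by δ(·,R) → {s6,s7,s9,s10} and {s0}.
Refine {s2,s3,s12} on symbol L: members go to different blocks, giving {s2,s12} and {s3}.
Split {s6,s7,s9,s10} by δ(·,R) → {s7,s9,s10} and {s6}.
The partition is now stable with 6 blocks: {s7,s9,s10} | {s2,s12} | {s1,s4} | {s0} | {s3} | {s6}.
s1 and s7 end up in different blocks, so they are distinguishable. For instance, the string 'ε' is accepted from only s7.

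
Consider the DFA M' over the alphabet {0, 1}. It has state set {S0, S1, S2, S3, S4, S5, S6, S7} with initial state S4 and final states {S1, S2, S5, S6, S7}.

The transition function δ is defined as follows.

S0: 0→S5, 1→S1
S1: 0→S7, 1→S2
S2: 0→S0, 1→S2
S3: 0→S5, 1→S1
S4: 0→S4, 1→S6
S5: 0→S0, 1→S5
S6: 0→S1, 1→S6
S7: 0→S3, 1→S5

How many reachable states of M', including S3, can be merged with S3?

Every state is reachable, so we keep all 8.
Start with accepting vs non-accepting: {S1,S2,S5,S6,S7} | {S0,S3,S4}.
Refine {S1,S2,S5,S6,S7} on symbol 0: members go to different blocks, giving {S2,S5,S7} and {S1,S6}.
Split {S0,S3,S4} by δ(·,0) → {S0,S3} and {S4}.
Split {S1,S6} by δ(·,0) → {S1} and {S6}.
No further refinement is possible. Final partition (5 blocks): {S2,S5,S7} | {S0,S3} | {S1} | {S4} | {S6}.
State S3 belongs to the block {S0,S3}, which has 2 states.

2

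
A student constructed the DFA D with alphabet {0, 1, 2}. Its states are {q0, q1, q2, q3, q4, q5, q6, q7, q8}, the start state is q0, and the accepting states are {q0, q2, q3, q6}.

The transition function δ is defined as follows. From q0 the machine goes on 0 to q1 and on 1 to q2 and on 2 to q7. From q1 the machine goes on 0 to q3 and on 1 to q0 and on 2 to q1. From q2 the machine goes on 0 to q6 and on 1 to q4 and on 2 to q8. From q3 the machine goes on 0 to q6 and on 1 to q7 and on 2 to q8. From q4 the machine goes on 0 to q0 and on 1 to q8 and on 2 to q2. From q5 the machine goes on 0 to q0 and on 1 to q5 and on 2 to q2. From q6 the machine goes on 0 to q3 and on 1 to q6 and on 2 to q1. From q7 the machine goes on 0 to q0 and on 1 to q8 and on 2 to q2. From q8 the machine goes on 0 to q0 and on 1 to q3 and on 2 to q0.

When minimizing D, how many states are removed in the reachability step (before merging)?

1

No path from q0 leads to q5; the other 8 states are all reachable.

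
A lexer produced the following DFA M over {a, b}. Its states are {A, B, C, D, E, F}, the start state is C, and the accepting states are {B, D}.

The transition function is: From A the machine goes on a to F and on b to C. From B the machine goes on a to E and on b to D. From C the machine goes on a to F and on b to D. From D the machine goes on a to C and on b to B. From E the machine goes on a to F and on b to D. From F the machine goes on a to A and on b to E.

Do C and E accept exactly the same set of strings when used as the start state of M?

Yes

Every state is reachable, so we keep all 6.
Start with accepting vs non-accepting: {B,D} | {A,C,E,F}.
On input b, block {A,C,E,F} splits into {A,F} and {C,E}.
No further refinement is possible. Final partition (3 blocks): {B,D} | {A,F} | {C,E}.
C and E lie in the same block of the stable partition, so they are equivalent — no string distinguishes them.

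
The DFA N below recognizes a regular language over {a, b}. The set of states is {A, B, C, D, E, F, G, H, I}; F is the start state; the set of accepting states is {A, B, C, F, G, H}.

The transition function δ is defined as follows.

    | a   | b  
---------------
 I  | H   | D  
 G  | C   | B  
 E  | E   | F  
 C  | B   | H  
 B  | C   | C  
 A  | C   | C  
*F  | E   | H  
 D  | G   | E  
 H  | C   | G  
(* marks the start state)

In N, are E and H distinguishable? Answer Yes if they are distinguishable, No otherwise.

Yes

First remove the unreachable states {A,D,I}; 6 states remain.
P0 = {B,C,F,G,H} | {E}.
Refine {B,C,F,G,H} on symbol a: members go to different blocks, giving {B,C,G,H} and {F}.
No further refinement is possible. Final partition (3 blocks): {B,C,G,H} | {E} | {F}.
E and H end up in different blocks, so they are distinguishable. For instance, the string 'ε' is accepted from only H.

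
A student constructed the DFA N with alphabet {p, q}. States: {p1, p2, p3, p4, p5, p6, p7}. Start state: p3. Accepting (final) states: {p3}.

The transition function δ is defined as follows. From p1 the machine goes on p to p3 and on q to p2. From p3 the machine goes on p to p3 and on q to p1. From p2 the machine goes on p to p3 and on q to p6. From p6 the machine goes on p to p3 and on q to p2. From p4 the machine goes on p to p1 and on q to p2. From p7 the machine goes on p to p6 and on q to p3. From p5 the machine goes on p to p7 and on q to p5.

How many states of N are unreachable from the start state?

No path from p3 leads to p4, p5, p7; the other 4 states are all reachable.

3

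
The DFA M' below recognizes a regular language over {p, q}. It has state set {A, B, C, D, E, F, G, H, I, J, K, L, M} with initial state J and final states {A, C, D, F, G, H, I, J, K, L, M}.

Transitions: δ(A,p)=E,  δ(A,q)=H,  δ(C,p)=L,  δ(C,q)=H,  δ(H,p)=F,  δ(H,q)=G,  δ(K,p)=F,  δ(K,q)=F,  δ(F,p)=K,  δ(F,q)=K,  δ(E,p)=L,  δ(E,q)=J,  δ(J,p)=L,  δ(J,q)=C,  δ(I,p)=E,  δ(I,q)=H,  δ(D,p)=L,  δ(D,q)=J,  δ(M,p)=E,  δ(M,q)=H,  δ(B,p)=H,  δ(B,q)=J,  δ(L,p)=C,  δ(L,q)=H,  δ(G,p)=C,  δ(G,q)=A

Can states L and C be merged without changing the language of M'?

States {B,D,I,M} cannot be reached from the start state, so discard them.
Start with accepting vs non-accepting: {A,C,F,G,H,J,K,L} | {E}.
Refine {A,C,F,G,H,J,K,L} on symbol p: members go to different blocks, giving {C,F,G,H,J,K,L} and {A}.
Refine {C,F,G,H,J,K,L} on symbol q: members go to different blocks, giving {C,F,H,J,K,L} and {G}.
On input q, block {C,F,H,J,K,L} splits into {C,F,J,K,L} and {H}.
Split {C,F,J,K,L} by δ(·,q) → {F,J,K} and {C,L}.
Split {F,J,K} by δ(·,p) → {F,K} and {J}.
No further refinement is possible. Final partition (7 blocks): {F,K} | {E} | {A} | {G} | {H} | {C,L} | {J}.
L and C lie in the same block of the stable partition, so they are equivalent — no string distinguishes them.

Yes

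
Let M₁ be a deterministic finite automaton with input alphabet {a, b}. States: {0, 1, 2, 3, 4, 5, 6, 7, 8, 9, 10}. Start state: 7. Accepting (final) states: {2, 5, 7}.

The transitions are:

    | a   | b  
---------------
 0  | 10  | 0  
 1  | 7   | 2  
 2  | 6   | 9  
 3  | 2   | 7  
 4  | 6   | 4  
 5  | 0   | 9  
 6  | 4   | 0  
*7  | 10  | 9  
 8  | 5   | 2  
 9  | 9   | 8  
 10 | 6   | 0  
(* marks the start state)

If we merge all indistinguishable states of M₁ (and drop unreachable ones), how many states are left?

4

Reachable states from the start: {0,2,4,5,6,7,8,9,10}. Unreachable: {1,3} — drop them.
Start with accepting vs non-accepting: {2,5,7} | {0,4,6,8,9,10}.
Split {0,4,6,8,9,10} by δ(·,a) → {0,4,6,9,10} and {8}.
Split {0,4,6,9,10} by δ(·,b) → {0,4,6,10} and {9}.
The partition is now stable with 4 blocks: {2,5,7} | {0,4,6,10} | {8} | {9}.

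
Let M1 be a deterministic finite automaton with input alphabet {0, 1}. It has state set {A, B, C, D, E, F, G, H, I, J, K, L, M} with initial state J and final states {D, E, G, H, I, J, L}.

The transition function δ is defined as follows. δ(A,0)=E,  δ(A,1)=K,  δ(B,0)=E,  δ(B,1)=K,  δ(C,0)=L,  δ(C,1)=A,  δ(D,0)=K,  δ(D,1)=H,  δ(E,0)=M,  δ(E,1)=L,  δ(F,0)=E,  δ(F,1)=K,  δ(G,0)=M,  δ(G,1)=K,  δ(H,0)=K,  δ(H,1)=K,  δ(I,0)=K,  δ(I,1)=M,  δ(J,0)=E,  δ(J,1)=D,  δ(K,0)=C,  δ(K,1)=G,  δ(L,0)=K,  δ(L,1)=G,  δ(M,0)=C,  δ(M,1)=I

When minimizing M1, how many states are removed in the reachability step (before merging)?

BFS from J reaches {A, C, D, E, G, H, I, J, K, L, M}; the 2 state(s) B, F are never visited.

2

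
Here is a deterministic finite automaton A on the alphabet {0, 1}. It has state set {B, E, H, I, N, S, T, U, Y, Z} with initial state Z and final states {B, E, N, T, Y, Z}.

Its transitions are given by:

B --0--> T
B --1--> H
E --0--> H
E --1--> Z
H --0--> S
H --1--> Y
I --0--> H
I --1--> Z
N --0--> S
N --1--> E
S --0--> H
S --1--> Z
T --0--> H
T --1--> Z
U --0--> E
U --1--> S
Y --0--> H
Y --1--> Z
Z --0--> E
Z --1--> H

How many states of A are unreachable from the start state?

5

BFS from Z reaches {E, H, S, Y, Z}; the 5 state(s) B, I, N, T, U are never visited.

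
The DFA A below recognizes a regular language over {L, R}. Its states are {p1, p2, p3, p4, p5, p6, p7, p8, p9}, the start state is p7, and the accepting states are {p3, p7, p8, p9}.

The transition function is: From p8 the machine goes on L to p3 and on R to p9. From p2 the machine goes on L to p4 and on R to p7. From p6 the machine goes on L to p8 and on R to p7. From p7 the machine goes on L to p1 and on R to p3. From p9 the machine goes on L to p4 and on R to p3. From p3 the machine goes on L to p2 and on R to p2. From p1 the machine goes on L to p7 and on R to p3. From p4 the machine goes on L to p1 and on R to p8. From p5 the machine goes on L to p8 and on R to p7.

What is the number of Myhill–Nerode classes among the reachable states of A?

Reachable states from the start: {p1,p2,p3,p4,p7,p8,p9}. Unreachable: {p5,p6} — drop them.
P0 = {p3,p7,p8,p9} | {p1,p2,p4}.
Refine {p3,p7,p8,p9} on symbol L: members go to different blocks, giving {p3,p7,p9} and {p8}.
Refine {p3,p7,p9} on symbol R: members go to different blocks, giving {p7,p9} and {p3}.
On input L, block {p1,p2,p4} splits into {p2,p4} and {p1}.
On input L, block {p7,p9} splits into {p7} and {p9}.
Refine {p2,p4} on symbol L: members go to different blocks, giving {p2} and {p4}.
No further refinement is possible. Final partition (7 blocks): {p7} | {p2} | {p8} | {p3} | {p1} | {p9} | {p4}.

7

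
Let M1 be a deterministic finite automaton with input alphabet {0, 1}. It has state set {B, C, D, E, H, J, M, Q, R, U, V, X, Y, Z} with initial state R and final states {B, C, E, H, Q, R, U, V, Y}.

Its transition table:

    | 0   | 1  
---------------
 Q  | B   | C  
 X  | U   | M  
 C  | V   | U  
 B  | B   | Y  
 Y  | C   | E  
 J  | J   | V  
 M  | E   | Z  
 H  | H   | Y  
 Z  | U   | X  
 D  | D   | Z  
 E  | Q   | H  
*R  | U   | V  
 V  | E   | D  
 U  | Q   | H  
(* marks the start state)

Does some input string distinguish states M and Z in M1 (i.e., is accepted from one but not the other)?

No

First remove the unreachable states {J}; 13 states remain.
P0 = {B,C,E,H,Q,R,U,V,Y} | {D,M,X,Z}.
Refine {B,C,E,H,Q,R,U,V,Y} on symbol 1: members go to different blocks, giving {B,C,E,H,Q,R,U,Y} and {V}.
On input 0, block {B,C,E,H,Q,R,U,Y} splits into {B,E,H,Q,R,U,Y} and {C}.
Refine {B,E,H,Q,R,U,Y} on symbol 0: members go to different blocks, giving {B,E,H,Q,R,U} and {Y}.
Refine {B,E,H,Q,R,U} on symbol 1: members go to different blocks, giving {E,U} and {B,H} and {R} and {Q}.
On input 0, block {D,M,X,Z} splits into {M,X,Z} and {D}.
The partition is now stable with 9 blocks: {E,U} | {M,X,Z} | {V} | {C} | {Y} | {B,H} | {R} | {Q} | {D}.
M and Z lie in the same block of the stable partition, so they are equivalent — no string distinguishes them.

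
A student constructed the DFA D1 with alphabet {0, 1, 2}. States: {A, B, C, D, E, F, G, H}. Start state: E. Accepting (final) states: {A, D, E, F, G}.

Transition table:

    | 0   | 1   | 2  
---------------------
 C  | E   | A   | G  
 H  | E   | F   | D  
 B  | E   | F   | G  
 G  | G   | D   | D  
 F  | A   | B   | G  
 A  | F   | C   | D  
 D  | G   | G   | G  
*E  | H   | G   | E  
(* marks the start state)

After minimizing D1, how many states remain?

4

P0 = {A,D,E,F,G} | {B,C,H}.
On input 0, block {A,D,E,F,G} splits into {A,D,F,G} and {E}.
Refine {A,D,F,G} on symbol 1: members go to different blocks, giving {A,F} and {D,G}.
The partition is now stable with 4 blocks: {A,F} | {B,C,H} | {E} | {D,G}.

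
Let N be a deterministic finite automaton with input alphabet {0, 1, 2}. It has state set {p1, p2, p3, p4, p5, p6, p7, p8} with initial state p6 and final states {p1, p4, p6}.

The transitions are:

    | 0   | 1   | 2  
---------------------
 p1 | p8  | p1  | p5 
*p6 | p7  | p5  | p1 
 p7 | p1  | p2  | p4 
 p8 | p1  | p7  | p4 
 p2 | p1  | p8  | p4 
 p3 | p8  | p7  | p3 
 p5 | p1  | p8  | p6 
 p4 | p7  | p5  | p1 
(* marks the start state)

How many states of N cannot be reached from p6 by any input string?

BFS from p6 reaches {p1, p2, p4, p5, p6, p7, p8}; the 1 state(s) p3 are never visited.

1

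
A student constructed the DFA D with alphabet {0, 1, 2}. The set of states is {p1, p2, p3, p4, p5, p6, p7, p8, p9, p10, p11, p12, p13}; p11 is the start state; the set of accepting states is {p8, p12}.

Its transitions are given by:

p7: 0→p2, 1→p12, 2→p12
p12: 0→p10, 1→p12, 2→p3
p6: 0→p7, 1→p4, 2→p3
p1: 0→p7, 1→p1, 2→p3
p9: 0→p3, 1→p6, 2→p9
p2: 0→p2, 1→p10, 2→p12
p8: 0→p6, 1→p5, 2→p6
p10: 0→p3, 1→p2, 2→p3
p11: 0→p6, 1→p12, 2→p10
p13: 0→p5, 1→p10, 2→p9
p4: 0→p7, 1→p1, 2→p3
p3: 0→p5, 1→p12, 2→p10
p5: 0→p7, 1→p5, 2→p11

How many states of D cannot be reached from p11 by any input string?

No path from p11 leads to p8, p9, p13; the other 10 states are all reachable.

3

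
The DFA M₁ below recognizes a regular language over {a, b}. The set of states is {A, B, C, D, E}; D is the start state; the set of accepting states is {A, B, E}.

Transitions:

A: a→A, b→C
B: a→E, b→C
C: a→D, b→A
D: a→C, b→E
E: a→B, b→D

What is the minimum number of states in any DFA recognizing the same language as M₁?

Start with accepting vs non-accepting: {A,B,E} | {C,D}.
The partition is now stable with 2 blocks: {A,B,E} | {C,D}.

2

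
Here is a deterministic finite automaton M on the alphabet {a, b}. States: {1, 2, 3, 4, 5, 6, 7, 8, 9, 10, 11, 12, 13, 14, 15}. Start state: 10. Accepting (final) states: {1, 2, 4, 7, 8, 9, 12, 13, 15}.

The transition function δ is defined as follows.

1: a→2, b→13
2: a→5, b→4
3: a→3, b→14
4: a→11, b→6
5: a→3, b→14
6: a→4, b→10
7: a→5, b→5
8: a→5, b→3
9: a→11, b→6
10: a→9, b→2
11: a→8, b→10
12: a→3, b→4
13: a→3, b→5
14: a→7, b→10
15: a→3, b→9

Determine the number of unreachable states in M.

4

BFS from 10 reaches {2, 3, 4, 5, 6, 7, 8, 9, 10, 11, 14}; the 4 state(s) 1, 12, 13, 15 are never visited.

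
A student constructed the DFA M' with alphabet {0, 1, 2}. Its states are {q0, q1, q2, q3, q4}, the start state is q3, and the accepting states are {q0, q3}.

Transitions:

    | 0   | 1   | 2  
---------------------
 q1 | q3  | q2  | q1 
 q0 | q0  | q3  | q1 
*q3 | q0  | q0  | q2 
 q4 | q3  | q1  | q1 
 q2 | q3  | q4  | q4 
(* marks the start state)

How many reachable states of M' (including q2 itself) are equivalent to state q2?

3

Every state is reachable, so we keep all 5.
Initial partition by acceptance: {q0,q3} | {q1,q2,q4}.
The partition is now stable with 2 blocks: {q0,q3} | {q1,q2,q4}.
The equivalence class containing q2 is {q1,q2,q4}, of size 3.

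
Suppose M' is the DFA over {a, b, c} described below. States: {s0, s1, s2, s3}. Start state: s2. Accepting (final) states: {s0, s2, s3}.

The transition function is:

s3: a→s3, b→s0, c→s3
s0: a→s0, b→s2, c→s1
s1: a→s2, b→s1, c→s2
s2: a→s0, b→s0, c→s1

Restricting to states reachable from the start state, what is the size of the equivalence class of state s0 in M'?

States {s3} cannot be reached from the start state, so discard them.
Start with accepting vs non-accepting: {s0,s2} | {s1}.
Stable partition: {s0,s2} | {s1} — 2 equivalence classes.
State s0 belongs to the block {s0,s2}, which has 2 states.

2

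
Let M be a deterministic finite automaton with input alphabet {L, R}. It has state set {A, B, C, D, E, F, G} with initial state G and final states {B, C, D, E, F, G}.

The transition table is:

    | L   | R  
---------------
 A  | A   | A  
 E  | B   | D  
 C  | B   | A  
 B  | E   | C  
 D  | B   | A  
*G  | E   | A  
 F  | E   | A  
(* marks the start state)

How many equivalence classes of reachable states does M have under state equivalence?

States {F} cannot be reached from the start state, so discard them.
Initial partition by acceptance: {B,C,D,E,G} | {A}.
On input R, block {B,C,D,E,G} splits into {C,D,G} and {B,E}.
Stable partition: {C,D,G} | {A} | {B,E} — 3 equivalence classes.

3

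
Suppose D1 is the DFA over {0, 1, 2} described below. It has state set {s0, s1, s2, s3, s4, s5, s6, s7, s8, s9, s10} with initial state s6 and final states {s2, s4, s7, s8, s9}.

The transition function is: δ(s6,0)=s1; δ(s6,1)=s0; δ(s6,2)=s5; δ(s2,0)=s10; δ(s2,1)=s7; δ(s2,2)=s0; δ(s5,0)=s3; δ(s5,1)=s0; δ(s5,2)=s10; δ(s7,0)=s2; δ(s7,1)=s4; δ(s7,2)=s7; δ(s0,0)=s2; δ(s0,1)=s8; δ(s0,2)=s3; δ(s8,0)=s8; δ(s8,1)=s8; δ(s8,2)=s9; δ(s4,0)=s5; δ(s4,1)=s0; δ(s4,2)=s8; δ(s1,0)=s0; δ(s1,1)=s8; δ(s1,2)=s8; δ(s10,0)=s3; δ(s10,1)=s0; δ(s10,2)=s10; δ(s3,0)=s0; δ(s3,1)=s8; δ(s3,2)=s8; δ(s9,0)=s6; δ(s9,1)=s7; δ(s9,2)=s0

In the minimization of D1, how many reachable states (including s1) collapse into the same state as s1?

P0 = {s2,s4,s7,s8,s9} | {s0,s1,s3,s5,s6,s10}.
On input 0, block {s2,s4,s7,s8,s9} splits into {s2,s4,s9} and {s7,s8}.
Refine {s2,s4,s9} on symbol 1: members go to different blocks, giving {s2,s9} and {s4}.
Refine {s0,s1,s3,s5,s6,s10} on symbol 0: members go to different blocks, giving {s1,s3,s5,s6,s10} and {s0}.
Refine {s1,s3,s5,s6,s10} on symbol 0: members go to different blocks, giving {s5,s6,s10} and {s1,s3}.
Split {s7,s8} by δ(·,0) → {s7} and {s8}.
No further refinement is possible. Final partition (7 blocks): {s2,s9} | {s5,s6,s10} | {s7} | {s4} | {s0} | {s1,s3} | {s8}.
State s1 belongs to the block {s1,s3}, which has 2 states.

2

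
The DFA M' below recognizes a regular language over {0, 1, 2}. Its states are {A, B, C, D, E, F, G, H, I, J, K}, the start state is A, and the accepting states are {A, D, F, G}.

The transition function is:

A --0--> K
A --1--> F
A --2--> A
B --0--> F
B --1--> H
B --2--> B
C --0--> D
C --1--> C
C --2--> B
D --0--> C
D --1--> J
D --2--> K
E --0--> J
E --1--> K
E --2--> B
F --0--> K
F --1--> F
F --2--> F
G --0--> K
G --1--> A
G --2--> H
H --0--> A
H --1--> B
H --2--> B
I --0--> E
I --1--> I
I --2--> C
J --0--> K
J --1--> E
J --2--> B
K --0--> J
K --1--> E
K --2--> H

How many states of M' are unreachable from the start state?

4

Starting at A and following transitions, the reachable set is {A, B, E, F, H, J, K}. That leaves C, D, G, I unreachable — 4 in total.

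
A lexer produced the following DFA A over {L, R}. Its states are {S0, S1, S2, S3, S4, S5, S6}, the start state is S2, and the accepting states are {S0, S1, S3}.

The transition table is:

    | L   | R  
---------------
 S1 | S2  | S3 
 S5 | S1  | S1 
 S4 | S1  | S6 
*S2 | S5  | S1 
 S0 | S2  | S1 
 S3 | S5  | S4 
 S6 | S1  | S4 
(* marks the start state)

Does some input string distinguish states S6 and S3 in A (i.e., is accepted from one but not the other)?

Reachable states from the start: {S1,S2,S3,S4,S5,S6}. Unreachable: {S0} — drop them.
Initial partition by acceptance: {S1,S3} | {S2,S4,S5,S6}.
Split {S1,S3} by δ(·,R) → {S1} and {S3}.
Refine {S2,S4,S5,S6} on symbol L: members go to different blocks, giving {S4,S5,S6} and {S2}.
Refine {S4,S5,S6} on symbol R: members go to different blocks, giving {S4,S6} and {S5}.
The partition is now stable with 5 blocks: {S1} | {S4,S6} | {S3} | {S2} | {S5}.
S6 and S3 end up in different blocks, so they are distinguishable. For instance, the string 'ε' is accepted from only S3.

Yes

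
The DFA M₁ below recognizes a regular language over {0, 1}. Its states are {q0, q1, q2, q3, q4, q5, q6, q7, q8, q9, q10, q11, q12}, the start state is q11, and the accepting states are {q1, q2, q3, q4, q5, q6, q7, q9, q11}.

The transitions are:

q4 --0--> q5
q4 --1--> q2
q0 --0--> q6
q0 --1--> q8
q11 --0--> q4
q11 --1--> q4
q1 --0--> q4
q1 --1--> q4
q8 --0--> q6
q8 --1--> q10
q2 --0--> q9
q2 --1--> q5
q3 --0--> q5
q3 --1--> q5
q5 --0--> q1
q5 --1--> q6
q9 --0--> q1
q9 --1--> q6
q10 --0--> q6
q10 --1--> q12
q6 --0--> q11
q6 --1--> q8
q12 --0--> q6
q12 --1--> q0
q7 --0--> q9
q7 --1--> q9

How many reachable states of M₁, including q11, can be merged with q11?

States {q3,q7} cannot be reached from the start state, so discard them.
P0 = {q1,q2,q4,q5,q6,q9,q11} | {q0,q8,q10,q12}.
On input 1, block {q1,q2,q4,q5,q6,q9,q11} splits into {q1,q2,q4,q5,q9,q11} and {q6}.
Split {q1,q2,q4,q5,q9,q11} by δ(·,1) → {q1,q2,q4,q11} and {q5,q9}.
Refine {q1,q2,q4,q11} on symbol 0: members go to different blocks, giving {q1,q11} and {q2,q4}.
On input 1, block {q2,q4} splits into {q2} and {q4}.
The partition is now stable with 6 blocks: {q1,q11} | {q0,q8,q10,q12} | {q6} | {q5,q9} | {q2} | {q4}.
State q11 belongs to the block {q1,q11}, which has 2 states.

2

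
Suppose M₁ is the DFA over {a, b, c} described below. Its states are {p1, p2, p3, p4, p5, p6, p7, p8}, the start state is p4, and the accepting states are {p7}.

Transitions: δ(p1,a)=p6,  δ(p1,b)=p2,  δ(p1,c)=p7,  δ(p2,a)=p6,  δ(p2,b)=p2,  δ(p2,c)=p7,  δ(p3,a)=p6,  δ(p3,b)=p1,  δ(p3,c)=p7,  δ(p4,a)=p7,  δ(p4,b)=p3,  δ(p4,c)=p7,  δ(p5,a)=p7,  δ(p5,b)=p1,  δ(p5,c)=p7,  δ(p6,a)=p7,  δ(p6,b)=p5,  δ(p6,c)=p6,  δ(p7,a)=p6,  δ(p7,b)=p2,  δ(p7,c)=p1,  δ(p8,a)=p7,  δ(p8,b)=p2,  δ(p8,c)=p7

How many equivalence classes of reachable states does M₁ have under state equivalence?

Reachable states from the start: {p1,p2,p3,p4,p5,p6,p7}. Unreachable: {p8} — drop them.
P0 = {p7} | {p1,p2,p3,p4,p5,p6}.
Refine {p1,p2,p3,p4,p5,p6} on symbol a: members go to different blocks, giving {p1,p2,p3} and {p4,p5,p6}.
On input b, block {p4,p5,p6} splits into {p4,p5} and {p6}.
No further refinement is possible. Final partition (4 blocks): {p7} | {p1,p2,p3} | {p4,p5} | {p6}.

4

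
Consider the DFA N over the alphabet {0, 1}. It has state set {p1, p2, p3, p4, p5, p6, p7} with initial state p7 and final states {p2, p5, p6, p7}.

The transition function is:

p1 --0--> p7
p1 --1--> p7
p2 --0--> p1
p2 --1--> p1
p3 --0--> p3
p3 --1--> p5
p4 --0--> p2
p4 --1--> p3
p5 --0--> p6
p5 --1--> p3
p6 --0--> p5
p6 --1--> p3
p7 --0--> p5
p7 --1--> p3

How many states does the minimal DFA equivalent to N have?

2

First remove the unreachable states {p1,p2,p4}; 4 states remain.
Initial partition by acceptance: {p5,p6,p7} | {p3}.
No further refinement is possible. Final partition (2 blocks): {p5,p6,p7} | {p3}.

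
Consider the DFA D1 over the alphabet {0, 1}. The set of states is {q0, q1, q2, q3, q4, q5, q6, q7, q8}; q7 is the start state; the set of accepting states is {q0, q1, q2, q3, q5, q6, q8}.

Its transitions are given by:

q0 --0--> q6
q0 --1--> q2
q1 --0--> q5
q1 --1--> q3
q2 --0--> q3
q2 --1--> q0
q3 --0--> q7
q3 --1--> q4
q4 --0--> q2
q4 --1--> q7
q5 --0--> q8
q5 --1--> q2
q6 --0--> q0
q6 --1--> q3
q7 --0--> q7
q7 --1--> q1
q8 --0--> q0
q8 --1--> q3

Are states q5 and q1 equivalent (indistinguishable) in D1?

No

All states are reachable from the start state.
Start with accepting vs non-accepting: {q0,q1,q2,q3,q5,q6,q8} | {q4,q7}.
Refine {q0,q1,q2,q3,q5,q6,q8} on symbol 0: members go to different blocks, giving {q0,q1,q2,q5,q6,q8} and {q3}.
Refine {q0,q1,q2,q5,q6,q8} on symbol 0: members go to different blocks, giving {q0,q1,q5,q6,q8} and {q2}.
Refine {q0,q1,q5,q6,q8} on symbol 1: members go to different blocks, giving {q1,q6,q8} and {q0,q5}.
On input 0, block {q4,q7} splits into {q4} and {q7}.
No further refinement is possible. Final partition (6 blocks): {q1,q6,q8} | {q4} | {q3} | {q2} | {q0,q5} | {q7}.
q5 and q1 end up in different blocks, so they are distinguishable. For instance, the string '10' is accepted from only q5.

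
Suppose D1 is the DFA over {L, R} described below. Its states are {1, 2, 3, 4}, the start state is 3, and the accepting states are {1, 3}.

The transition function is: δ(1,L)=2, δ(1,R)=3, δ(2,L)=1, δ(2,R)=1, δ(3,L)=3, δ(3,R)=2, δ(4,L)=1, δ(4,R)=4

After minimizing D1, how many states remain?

3

Reachable states from the start: {1,2,3}. Unreachable: {4} — drop them.
P0 = {1,3} | {2}.
Refine {1,3} on symbol L: members go to different blocks, giving {1} and {3}.
The partition is now stable with 3 blocks: {1} | {2} | {3}.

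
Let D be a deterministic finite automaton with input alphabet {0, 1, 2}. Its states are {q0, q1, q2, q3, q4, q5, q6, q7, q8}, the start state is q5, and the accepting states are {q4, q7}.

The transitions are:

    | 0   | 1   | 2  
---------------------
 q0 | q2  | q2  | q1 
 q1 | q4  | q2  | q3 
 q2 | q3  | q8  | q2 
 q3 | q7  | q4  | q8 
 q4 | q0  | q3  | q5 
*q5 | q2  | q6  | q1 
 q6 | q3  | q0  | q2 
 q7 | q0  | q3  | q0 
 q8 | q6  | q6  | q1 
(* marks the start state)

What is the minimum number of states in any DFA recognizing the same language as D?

All states are reachable from the start state.
Start with accepting vs non-accepting: {q4,q7} | {q0,q1,q2,q3,q5,q6,q8}.
Split {q0,q1,q2,q3,q5,q6,q8} by δ(·,0) → {q0,q2,q5,q6,q8} and {q1,q3}.
Refine {q0,q2,q5,q6,q8} on symbol 0: members go to different blocks, giving {q0,q5,q8} and {q2,q6}.
Refine {q1,q3} on symbol 1: members go to different blocks, giving {q1} and {q3}.
No further refinement is possible. Final partition (5 blocks): {q4,q7} | {q0,q5,q8} | {q1} | {q2,q6} | {q3}.

5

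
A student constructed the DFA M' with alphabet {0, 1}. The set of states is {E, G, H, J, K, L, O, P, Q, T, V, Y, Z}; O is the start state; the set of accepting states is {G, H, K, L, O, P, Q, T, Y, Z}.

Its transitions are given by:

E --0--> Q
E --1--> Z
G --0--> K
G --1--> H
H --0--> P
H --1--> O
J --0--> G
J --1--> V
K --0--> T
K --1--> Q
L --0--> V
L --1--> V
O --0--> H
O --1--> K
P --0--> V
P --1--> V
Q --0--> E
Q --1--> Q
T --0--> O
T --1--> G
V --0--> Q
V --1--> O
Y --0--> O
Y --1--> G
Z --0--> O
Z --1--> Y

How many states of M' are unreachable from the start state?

No path from O leads to J, L; the other 11 states are all reachable.

2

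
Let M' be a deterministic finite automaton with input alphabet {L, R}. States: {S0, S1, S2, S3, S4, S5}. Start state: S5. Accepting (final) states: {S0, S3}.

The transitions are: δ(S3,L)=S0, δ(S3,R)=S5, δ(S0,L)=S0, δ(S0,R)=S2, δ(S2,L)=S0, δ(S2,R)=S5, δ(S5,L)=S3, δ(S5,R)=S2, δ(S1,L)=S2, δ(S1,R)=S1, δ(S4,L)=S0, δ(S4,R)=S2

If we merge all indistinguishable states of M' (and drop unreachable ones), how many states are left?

2

States {S1,S4} cannot be reached from the start state, so discard them.
Initial partition by acceptance: {S0,S3} | {S2,S5}.
No further refinement is possible. Final partition (2 blocks): {S0,S3} | {S2,S5}.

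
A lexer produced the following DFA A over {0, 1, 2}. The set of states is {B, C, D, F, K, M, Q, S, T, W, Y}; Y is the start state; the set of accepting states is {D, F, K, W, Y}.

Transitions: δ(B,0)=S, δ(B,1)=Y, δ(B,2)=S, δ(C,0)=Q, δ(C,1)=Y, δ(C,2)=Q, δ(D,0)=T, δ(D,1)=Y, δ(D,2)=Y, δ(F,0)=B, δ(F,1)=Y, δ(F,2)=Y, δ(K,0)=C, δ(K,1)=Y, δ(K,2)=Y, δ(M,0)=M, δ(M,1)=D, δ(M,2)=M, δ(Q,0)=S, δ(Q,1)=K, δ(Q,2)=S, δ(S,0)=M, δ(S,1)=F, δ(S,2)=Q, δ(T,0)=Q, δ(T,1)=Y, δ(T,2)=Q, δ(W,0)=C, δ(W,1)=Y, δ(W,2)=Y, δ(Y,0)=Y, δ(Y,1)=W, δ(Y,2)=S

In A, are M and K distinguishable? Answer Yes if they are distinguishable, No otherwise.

Yes

Every state is reachable, so we keep all 11.
Initial partition by acceptance: {D,F,K,W,Y} | {B,C,M,Q,S,T}.
On input 0, block {D,F,K,W,Y} splits into {D,F,K,W} and {Y}.
On input 1, block {B,C,M,Q,S,T} splits into {M,Q,S} and {B,C,T}.
No further refinement is possible. Final partition (4 blocks): {D,F,K,W} | {M,Q,S} | {Y} | {B,C,T}.
M and K end up in different blocks, so they are distinguishable. For instance, the string 'ε' is accepted from only K.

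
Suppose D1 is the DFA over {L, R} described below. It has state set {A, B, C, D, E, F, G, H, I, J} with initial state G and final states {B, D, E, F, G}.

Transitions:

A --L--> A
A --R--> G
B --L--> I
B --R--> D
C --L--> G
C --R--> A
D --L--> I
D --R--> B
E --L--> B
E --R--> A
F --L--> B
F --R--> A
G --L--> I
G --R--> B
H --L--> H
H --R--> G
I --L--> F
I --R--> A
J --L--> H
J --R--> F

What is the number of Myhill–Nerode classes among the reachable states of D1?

4

States {C,E,H,J} cannot be reached from the start state, so discard them.
Start with accepting vs non-accepting: {B,D,F,G} | {A,I}.
Split {B,D,F,G} by δ(·,L) → {B,D,G} and {F}.
On input L, block {A,I} splits into {A} and {I}.
No further refinement is possible. Final partition (4 blocks): {B,D,G} | {A} | {F} | {I}.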